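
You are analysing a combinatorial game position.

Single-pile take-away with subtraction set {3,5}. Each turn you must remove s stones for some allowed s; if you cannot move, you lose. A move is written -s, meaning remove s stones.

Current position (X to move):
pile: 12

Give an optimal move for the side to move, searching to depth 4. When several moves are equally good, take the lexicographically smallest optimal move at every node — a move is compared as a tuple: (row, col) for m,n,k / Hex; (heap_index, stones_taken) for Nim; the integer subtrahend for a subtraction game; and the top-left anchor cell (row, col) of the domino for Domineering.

ply 1, X at 12 | -3=+1→9*; -5=-1→7
ply 2, O at 9 | -3=-1→6*; -5=-1→4
ply 3, X at 6 | -3=-1→3; -5=+1→1*
ply 4: 1 is terminal -1 (O); from 12 depth 4

X's best at [12]: -3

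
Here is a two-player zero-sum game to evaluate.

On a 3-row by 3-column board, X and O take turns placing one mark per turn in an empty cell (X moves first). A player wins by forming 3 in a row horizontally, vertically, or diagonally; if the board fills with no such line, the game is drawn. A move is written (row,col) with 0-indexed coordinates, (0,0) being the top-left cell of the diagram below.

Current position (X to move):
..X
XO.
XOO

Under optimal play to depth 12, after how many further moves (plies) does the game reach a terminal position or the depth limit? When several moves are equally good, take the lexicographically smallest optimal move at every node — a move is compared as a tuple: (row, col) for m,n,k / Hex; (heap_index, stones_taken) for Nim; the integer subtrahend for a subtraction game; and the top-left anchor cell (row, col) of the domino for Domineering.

PV length from [..X/XO./XOO]: 1 ply

ply 1, X at ..X/XO./XOO | (0,0)=+1→X.X/XO./XOO*; (0,1)=-1→.XX/XO./XOO; (1,2)=-1→..X/XOX/XOO
ply 2: X.X/XO./XOO is terminal -1 (O); from ..X/XO./XOO depth 12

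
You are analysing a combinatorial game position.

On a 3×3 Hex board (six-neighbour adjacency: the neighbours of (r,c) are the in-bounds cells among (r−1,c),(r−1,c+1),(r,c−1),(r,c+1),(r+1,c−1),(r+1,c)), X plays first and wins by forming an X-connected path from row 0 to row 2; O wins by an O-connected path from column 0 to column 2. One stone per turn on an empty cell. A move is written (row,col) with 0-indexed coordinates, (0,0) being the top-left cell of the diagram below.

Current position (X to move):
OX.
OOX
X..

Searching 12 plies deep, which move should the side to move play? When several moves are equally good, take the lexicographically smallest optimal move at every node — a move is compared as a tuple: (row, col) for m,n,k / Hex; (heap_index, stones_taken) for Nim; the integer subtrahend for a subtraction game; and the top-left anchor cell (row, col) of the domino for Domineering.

p1 X@[OX./OOX/X..]: (0,2)[OXX/OOX/X..]+1* (2,1)[OX./OOX/XX.]-1 (2,2)[OX./OOX/X.X]-1
p2 O@[OXX/OOX/X..]: (2,1)[OXX/OOX/XO.]-1* (2,2)[OXX/OOX/X.O]-1
p3 X@[OXX/OOX/XO.]: (2,2)[OXX/OOX/XOX]+1*
p4 O@[OXX/OOX/XOX] terminal -1; root [OX./OOX/X..] d12

X's best at [OX./OOX/X..]: (0,2)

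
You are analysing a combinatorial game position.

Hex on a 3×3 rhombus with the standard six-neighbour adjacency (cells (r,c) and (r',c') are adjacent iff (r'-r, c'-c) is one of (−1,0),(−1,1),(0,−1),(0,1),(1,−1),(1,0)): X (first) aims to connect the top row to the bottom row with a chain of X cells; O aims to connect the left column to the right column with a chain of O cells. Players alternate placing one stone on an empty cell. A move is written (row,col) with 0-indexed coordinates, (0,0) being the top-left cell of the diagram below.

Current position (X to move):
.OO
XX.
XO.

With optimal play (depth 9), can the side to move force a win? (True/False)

[.OO/XX./XO.] X move#1: (0,0):+1/XOO/XX./XO.*, (1,2):-1/.OO/XXX/XO., (2,2):-1/.OO/XX./XOX
[XOO/XX./XO.] end (terminal -1, O#2); searched .OO/XX./XO. to 9

X winning at [.OO/XX./XO.]: True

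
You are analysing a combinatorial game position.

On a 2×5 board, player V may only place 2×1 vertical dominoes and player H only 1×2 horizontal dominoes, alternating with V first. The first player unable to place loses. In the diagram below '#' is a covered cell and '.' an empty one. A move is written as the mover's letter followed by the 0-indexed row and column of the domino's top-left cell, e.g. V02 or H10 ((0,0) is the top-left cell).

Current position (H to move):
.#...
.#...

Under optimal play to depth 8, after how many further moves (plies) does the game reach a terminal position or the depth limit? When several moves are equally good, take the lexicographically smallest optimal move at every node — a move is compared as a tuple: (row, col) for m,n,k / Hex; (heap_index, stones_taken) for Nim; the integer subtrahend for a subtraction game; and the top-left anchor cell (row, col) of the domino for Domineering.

PV length from [.#.../.#...]: 4 plies

[.#.../.#...] H move#1: H02:-1/.###./.#...*, H03:-1/.#.##/.#..., H12:-1/.#.../.###., H13:-1/.#.../.#.##
[.###./.#...] V move#2: V00:-1/####./##..., V04:+1/.####/.#..#*
[.####/.#..#] H move#3: H12:-1/.####/.####*
[.####/.####] V move#4: V00:+1/#####/#####*
[#####/#####] end (terminal -1, H#5); searched .#.../.#... to 8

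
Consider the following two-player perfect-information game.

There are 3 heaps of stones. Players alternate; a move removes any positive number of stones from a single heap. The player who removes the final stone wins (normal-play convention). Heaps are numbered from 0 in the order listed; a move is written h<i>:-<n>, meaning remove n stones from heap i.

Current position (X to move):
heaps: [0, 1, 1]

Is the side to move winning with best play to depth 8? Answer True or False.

X winning at [(0,1,1)]: False

p1 X@[(0,1,1)]: h1:-1[(0,0,1)]-1* h2:-1[(0,1,0)]-1
p2 O@[(0,0,1)]: h2:-1[(0,0,0)]+1*
p3 X@[(0,0,0)] terminal -1; root [(0,1,1)] d8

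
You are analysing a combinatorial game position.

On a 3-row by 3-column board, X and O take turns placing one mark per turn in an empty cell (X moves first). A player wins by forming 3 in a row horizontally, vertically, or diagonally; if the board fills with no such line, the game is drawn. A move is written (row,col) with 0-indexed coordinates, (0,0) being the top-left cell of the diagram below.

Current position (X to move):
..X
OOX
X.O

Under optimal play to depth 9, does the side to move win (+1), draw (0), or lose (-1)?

ply 1, X at ..X/OOX/X.O | (0,0)=+0→X.X/OOX/X.O*; (0,1)=-1→.XX/OOX/X.O; (2,1)=-1→..X/OOX/XXO
ply 2, O at X.X/OOX/X.O | (0,1)=+0→XOX/OOX/X.O*; (2,1)=-1→X.X/OOX/XOO
ply 3, X at XOX/OOX/X.O | (2,1)=+0→XOX/OOX/XXO*
ply 4: XOX/OOX/XXO is terminal +0 (O); from ..X/OOX/X.O depth 9

value(..X/OOX/X.O, X) = 0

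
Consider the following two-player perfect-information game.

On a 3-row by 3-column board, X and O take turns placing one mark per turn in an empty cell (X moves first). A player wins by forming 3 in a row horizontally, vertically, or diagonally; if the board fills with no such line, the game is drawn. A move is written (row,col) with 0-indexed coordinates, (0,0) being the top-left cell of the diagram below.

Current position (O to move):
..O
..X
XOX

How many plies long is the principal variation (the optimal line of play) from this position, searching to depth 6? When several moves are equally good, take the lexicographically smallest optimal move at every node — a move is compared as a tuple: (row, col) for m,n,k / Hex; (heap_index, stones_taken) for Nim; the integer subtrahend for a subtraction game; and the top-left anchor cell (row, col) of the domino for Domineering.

[..O/..X/XOX] O move#1: (0,0):+0/O.O/..X/XOX, (0,1):+1/.OO/..X/XOX*, (1,0):+0/..O/O.X/XOX, (1,1):+0/..O/.OX/XOX
[.OO/..X/XOX] X move#2: (0,0):-1/XOO/..X/XOX*, (1,0):-1/.OO/X.X/XOX, (1,1):-1/.OO/.XX/XOX
[XOO/..X/XOX] O move#3: (1,0):-1/XOO/O.X/XOX, (1,1):+1/XOO/.OX/XOX*
[XOO/.OX/XOX] end (terminal -1, X#4); searched ..O/..X/XOX to 6

PV length from [..O/..X/XOX]: 3 plies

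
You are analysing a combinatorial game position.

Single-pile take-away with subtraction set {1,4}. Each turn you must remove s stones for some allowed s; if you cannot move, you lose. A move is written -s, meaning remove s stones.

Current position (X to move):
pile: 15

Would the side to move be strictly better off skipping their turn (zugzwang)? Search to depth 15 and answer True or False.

p1 X@[15]: -1[14]-1* -4[11]-1
p2 O@[14]: -1[13]-1 -4[10]+1*
p3 X@[10]: -1[9]-1* -4[6]-1
p4 O@[9]: -1[8]-1 -4[5]+1*
p5 X@[5]: -1[4]-1* -4[1]-1
p6 O@[4]: -1[3]-1 -4[0]+1*
p7 X@[0] terminal -1; root [15] d15
if X skipped the turn, O would face:
~ p1 O@[15]: -1[14]-1* -4[11]-1
~ p2 X@[14]: -1[13]-1 -4[10]+1*
~ p3 O@[10]: -1[9]-1* -4[6]-1
~ p4 X@[9]: -1[8]-1 -4[5]+1*
~ p5 O@[5]: -1[4]-1* -4[1]-1
~ p6 X@[4]: -1[3]-1 -4[0]+1*
~ p7 O@[0] terminal -1; root [15] d15
compare (X): move=-1 vs pass=+1

zugzwang(15, X) = True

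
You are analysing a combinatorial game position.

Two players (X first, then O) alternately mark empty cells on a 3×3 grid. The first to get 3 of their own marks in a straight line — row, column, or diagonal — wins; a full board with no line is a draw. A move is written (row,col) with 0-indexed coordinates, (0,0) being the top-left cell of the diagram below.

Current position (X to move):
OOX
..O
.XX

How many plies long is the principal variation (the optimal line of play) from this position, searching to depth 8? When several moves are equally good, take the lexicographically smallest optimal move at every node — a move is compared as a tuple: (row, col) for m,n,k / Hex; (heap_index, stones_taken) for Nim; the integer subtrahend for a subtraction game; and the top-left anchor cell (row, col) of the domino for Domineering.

ply 1, X at OOX/..O/.XX | (1,0)=+0→OOX/X.O/.XX; (1,1)=+0→OOX/.XO/.XX; (2,0)=+1→OOX/..O/XXX*
ply 2: OOX/..O/XXX is terminal -1 (O); from OOX/..O/.XX depth 8

PV length from [OOX/..O/.XX]: 1 ply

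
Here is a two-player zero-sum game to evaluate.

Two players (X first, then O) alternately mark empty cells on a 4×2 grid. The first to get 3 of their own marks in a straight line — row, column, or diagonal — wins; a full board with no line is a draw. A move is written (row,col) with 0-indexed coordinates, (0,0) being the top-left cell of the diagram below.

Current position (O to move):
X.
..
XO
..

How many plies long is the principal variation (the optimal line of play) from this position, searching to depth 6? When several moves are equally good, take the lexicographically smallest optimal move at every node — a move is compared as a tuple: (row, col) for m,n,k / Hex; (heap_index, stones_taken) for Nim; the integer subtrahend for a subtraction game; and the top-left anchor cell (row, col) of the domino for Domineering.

PV length from [X./../XO/..]: 5 plies

[X./../XO/..] O move#1: (0,1):-1/XO/../XO/.., (1,0):+0/X./O./XO/..*, (1,1):-1/X./.O/XO/.., (3,0):-1/X./../XO/O., (3,1):-1/X./../XO/.O
[X./O./XO/..] X move#2: (0,1):+0/XX/O./XO/..*, (1,1):+0/X./OX/XO/.., (3,0):-1/X./O./XO/X., (3,1):+0/X./O./XO/.X
[XX/O./XO/..] O move#3: (1,1):+0/XX/OO/XO/..*, (3,0):+0/XX/O./XO/O., (3,1):+0/XX/O./XO/.O
[XX/OO/XO/..] X move#4: (3,0):-1/XX/OO/XO/X., (3,1):+0/XX/OO/XO/.X*
[XX/OO/XO/.X] O move#5: (3,0):+0/XX/OO/XO/OX*
[XX/OO/XO/OX] end (terminal +0, X#6); searched X./../XO/.. to 6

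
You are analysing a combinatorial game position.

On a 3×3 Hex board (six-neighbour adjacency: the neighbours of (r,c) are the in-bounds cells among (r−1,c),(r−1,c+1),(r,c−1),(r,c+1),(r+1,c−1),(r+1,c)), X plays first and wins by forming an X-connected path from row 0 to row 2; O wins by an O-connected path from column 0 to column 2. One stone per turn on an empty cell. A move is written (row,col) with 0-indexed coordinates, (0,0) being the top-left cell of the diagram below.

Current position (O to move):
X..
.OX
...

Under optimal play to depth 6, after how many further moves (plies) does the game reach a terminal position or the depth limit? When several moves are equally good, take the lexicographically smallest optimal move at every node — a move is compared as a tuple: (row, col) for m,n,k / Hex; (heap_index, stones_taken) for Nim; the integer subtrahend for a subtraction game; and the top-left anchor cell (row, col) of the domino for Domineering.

ply 1, O at X../.OX/... | (0,1)=-1→XO./.OX/...; (0,2)=+1→X.O/.OX/...*; (1,0)=-1→X../OOX/...; (2,0)=-1→X../.OX/O..; (2,1)=+1→X../.OX/.O.; (2,2)=+1→X../.OX/..O
ply 2, X at X.O/.OX/... | (0,1)=-1→XXO/.OX/...*; (1,0)=-1→X.O/XOX/...; (2,0)=-1→X.O/.OX/X..; (2,1)=-1→X.O/.OX/.X.; (2,2)=-1→X.O/.OX/..X
ply 3, O at XXO/.OX/... | (1,0)=+1→XXO/OOX/...*; (2,0)=+1→XXO/.OX/O..; (2,1)=+1→XXO/.OX/.O.; (2,2)=+1→XXO/.OX/..O
ply 4: XXO/OOX/... is terminal -1 (X); from X../.OX/... depth 6

PV length from [X../.OX/...]: 3 plies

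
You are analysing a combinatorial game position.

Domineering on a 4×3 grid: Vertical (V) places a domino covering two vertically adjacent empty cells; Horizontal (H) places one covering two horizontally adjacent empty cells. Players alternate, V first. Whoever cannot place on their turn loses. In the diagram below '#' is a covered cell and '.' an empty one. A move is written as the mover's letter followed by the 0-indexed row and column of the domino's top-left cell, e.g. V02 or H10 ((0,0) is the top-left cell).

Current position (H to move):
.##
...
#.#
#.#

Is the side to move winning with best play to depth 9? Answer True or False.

[.##/.../#.#/#.#] H move#1: H10:-1/.##/##./#.#/#.#*, H11:-1/.##/.##/#.#/#.#
[.##/##./#.#/#.#] V move#2: V21:+1/.##/##./###/###*
[.##/##./###/###] end (terminal -1, H#3); searched .##/.../#.#/#.# to 9

H winning at [.##/.../#.#/#.#]: False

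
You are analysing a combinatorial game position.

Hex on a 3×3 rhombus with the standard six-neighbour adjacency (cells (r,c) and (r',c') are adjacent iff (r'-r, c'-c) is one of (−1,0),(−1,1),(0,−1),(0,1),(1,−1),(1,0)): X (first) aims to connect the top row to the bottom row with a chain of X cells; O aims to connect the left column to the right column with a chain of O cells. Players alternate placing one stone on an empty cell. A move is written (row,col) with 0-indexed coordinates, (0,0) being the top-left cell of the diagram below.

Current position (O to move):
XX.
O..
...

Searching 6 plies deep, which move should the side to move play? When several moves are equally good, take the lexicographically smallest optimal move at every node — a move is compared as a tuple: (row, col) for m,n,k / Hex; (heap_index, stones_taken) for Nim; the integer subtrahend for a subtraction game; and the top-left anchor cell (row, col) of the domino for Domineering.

[XX./O../...] O move#1: (0,2):-1/XXO/O../..., (1,1):+1/XX./OO./...*, (1,2):-1/XX./O.O/..., (2,0):-1/XX./O../O.., (2,1):+1/XX./O../.O., (2,2):-1/XX./O../..O
[XX./OO./...] X move#2: (0,2):-1/XXX/OO./...*, (1,2):-1/XX./OOX/..., (2,0):-1/XX./OO./X.., (2,1):-1/XX./OO./.X., (2,2):-1/XX./OO./..X
[XXX/OO./...] O move#3: (1,2):+1/XXX/OOO/...*, (2,0):-1/XXX/OO./O.., (2,1):+1/XXX/OO./.O., (2,2):+1/XXX/OO./..O
[XXX/OOO/...] end (terminal -1, X#4); searched XX./O../... to 6

O's best at [XX./O../...]: (1,1)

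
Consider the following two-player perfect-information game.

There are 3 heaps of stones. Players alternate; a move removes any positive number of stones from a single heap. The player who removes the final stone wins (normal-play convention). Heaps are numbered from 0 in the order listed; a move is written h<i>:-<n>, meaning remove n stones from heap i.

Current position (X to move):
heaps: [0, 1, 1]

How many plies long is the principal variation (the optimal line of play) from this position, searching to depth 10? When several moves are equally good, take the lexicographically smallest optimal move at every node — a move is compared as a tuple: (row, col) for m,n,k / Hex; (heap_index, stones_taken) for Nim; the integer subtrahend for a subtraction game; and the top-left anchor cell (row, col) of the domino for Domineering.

PV length from [(0,1,1)]: 2 plies

ply 1, X at (0,1,1) | h1:-1=-1→(0,0,1)*; h2:-1=-1→(0,1,0)
ply 2, O at (0,0,1) | h2:-1=+1→(0,0,0)*
ply 3: (0,0,0) is terminal -1 (X); from (0,1,1) depth 10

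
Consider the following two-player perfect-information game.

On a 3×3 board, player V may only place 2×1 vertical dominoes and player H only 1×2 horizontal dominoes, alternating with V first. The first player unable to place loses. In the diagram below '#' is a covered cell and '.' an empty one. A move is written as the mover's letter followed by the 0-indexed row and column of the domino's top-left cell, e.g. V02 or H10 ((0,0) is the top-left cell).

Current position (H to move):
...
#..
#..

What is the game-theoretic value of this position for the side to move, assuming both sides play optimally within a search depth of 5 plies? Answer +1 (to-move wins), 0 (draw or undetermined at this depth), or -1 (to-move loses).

ply 1, H at .../#../#.. | H00=-1→##./#../#..; H01=-1→.##/#../#..; H11=+1→.../###/#..*; H21=-1→.../#../###
ply 2: .../###/#.. is terminal -1 (V); from .../#../#.. depth 5

value(.../#../#.., H) = +1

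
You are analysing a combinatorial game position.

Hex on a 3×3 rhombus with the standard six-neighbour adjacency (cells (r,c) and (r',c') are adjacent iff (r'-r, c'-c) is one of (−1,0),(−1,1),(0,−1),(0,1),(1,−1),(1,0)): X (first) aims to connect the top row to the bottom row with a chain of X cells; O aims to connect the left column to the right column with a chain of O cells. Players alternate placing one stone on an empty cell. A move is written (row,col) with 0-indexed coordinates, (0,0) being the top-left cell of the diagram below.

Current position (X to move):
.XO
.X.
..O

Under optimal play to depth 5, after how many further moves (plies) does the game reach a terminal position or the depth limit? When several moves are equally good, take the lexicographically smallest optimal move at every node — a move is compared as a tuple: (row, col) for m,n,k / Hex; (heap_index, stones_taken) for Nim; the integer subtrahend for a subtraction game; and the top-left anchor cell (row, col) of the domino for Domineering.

PV length from [.XO/.X./..O]: 5 plies

ply 1, X at .XO/.X./..O | (0,0)=+1→XXO/.X./..O*; (1,0)=+1→.XO/XX./..O; (1,2)=+1→.XO/.XX/..O; (2,0)=+1→.XO/.X./X.O; (2,1)=+1→.XO/.X./.XO
ply 2, O at XXO/.X./..O | (1,0)=-1→XXO/OX./..O*; (1,2)=-1→XXO/.XO/..O; (2,0)=-1→XXO/.X./O.O; (2,1)=-1→XXO/.X./.OO
ply 3, X at XXO/OX./..O | (1,2)=+1→XXO/OXX/..O*; (2,0)=+1→XXO/OX./X.O; (2,1)=+1→XXO/OX./.XO
ply 4, O at XXO/OXX/..O | (2,0)=-1→XXO/OXX/O.O*; (2,1)=-1→XXO/OXX/.OO
ply 5, X at XXO/OXX/O.O | (2,1)=+1→XXO/OXX/OXO*
ply 6: XXO/OXX/OXO is terminal -1 (O); from .XO/.X./..O depth 5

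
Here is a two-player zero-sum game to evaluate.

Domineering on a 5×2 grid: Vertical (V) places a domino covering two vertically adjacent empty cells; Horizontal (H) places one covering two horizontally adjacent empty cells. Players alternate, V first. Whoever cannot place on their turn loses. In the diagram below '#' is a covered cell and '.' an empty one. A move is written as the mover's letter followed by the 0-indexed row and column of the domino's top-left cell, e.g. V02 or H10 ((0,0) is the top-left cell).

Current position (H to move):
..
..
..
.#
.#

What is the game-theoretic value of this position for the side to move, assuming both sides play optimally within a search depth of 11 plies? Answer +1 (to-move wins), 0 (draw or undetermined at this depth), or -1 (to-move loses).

ply 1, H at ../../../.#/.# | H00=-1→##/../../.#/.#; H10=+1→../##/../.#/.#*; H20=-1→../../##/.#/.#
ply 2, V at ../##/../.#/.# | V20=-1→../##/#./##/.#*; V30=-1→../##/../##/##
ply 3, H at ../##/#./##/.# | H00=+1→##/##/#./##/.#*
ply 4: ##/##/#./##/.# is terminal -1 (V); from ../../../.#/.# depth 11

value(../../../.#/.#, H) = +1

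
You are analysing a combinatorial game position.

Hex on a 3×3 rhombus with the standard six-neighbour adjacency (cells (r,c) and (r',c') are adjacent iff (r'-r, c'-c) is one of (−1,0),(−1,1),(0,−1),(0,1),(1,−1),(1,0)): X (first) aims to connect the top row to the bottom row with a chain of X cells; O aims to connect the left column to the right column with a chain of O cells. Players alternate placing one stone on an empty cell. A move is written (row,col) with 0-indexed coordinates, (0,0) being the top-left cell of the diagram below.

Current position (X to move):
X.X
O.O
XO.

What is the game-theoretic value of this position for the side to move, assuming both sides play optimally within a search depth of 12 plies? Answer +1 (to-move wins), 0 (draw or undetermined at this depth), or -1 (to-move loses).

value(X.X/O.O/XO., X) = +1

[X.X/O.O/XO.] X move#1: (0,1):-1/XXX/O.O/XO., (1,1):+1/X.X/OXO/XO.*, (2,2):-1/X.X/O.O/XOX
[X.X/OXO/XO.] end (terminal -1, O#2); searched X.X/O.O/XO. to 12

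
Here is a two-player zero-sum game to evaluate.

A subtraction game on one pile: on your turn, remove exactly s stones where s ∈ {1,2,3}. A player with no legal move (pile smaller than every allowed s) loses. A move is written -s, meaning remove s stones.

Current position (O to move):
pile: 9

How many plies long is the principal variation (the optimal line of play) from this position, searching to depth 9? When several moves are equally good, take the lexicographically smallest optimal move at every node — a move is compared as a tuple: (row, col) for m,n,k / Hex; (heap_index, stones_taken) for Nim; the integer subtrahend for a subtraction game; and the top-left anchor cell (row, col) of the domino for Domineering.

[9] O move#1: -1:+1/8*, -2:-1/7, -3:-1/6
[8] X move#2: -1:-1/7*, -2:-1/6, -3:-1/5
[7] O move#3: -1:-1/6, -2:-1/5, -3:+1/4*
[4] X move#4: -1:-1/3*, -2:-1/2, -3:-1/1
[3] O move#5: -1:-1/2, -2:-1/1, -3:+1/0*
[0] end (terminal -1, X#6); searched 9 to 9

PV length from [9]: 5 plies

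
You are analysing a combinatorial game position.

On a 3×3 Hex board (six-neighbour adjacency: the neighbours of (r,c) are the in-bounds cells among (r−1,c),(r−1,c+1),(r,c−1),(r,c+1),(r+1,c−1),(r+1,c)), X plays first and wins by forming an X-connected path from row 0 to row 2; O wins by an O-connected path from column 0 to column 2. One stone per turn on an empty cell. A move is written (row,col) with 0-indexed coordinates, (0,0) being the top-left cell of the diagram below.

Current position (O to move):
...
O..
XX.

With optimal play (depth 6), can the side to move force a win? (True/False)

O winning at [.../O../XX.]: True

[.../O../XX.] O move#1: (0,0):-1/O../O../XX., (0,1):-1/.O./O../XX., (0,2):+1/..O/O../XX.*, (1,1):+1/.../OO./XX., (1,2):-1/.../O.O/XX., (2,2):-1/.../O../XXO
[..O/O../XX.] X move#2: (0,0):-1/X.O/O../XX.*, (0,1):-1/.XO/O../XX., (1,1):-1/..O/OX./XX., (1,2):-1/..O/O.X/XX., (2,2):-1/..O/O../XXX
[X.O/O../XX.] O move#3: (0,1):+1/XOO/O../XX.*, (1,1):+1/X.O/OO./XX., (1,2):+1/X.O/O.O/XX., (2,2):+1/X.O/O../XXO
[XOO/O../XX.] end (terminal -1, X#4); searched .../O../XX. to 6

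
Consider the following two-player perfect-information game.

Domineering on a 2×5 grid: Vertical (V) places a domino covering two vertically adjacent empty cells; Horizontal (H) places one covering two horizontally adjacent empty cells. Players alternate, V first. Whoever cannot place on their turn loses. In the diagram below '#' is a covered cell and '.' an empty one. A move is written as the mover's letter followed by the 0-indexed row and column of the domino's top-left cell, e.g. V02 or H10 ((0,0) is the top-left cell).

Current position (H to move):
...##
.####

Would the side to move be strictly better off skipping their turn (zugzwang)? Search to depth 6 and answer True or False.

zugzwang(...##/.####, H) = False

ply 1, H at ...##/.#### | H00=+1→##.##/.####*; H01=-1→.####/.####
ply 2: ##.##/.#### is terminal -1 (V); from ...##/.#### depth 6
pass branch (V moves first from the same position):
  | ply 1, V at ...##/.#### | V00=-1→#..##/#####*
  | ply 2, H at #..##/##### | H01=+1→#####/#####*
  | ply 3: #####/##### is terminal -1 (V); from ...##/.#### depth 6
H moving scores +1; H passing scores +1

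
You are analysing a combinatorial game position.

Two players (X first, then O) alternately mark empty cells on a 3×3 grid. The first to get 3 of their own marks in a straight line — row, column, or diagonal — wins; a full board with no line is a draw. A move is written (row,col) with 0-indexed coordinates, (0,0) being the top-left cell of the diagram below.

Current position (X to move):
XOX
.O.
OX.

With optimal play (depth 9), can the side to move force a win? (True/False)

[XOX/.O./OX.] X move#1: (1,0):+0/XOX/XO./OX.*, (1,2):+0/XOX/.OX/OX., (2,2):+0/XOX/.O./OXX
[XOX/XO./OX.] O move#2: (1,2):+0/XOX/XOO/OX.*, (2,2):+0/XOX/XO./OXO
[XOX/XOO/OX.] X move#3: (2,2):+0/XOX/XOO/OXX*
[XOX/XOO/OXX] end (terminal +0, O#4); searched XOX/.O./OX. to 9

X winning at [XOX/.O./OX.]: False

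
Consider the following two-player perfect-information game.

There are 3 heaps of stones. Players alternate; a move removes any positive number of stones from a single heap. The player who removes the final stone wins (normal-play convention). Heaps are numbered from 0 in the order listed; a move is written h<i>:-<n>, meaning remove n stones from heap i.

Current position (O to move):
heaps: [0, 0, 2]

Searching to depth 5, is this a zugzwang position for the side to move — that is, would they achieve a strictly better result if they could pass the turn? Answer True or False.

ply 1, O at (0,0,2) | h2:-1=-1→(0,0,1); h2:-2=+1→(0,0,0)*
ply 2: (0,0,0) is terminal -1 (X); from (0,0,2) depth 5
pass branch (X moves first from the same position):
  | ply 1, X at (0,0,2) | h2:-1=-1→(0,0,1); h2:-2=+1→(0,0,0)*
  | ply 2: (0,0,0) is terminal -1 (O); from (0,0,2) depth 5
O moving scores +1; O passing scores -1

zugzwang((0,0,2), O) = False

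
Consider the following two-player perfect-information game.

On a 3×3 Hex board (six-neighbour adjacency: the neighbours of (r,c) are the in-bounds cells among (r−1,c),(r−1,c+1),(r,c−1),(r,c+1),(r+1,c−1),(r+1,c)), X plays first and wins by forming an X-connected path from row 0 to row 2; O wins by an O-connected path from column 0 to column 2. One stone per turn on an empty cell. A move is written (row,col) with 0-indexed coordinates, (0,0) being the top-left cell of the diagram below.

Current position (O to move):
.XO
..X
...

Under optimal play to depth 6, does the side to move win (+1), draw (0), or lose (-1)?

p1 O@[.XO/..X/...]: (0,0)[OXO/..X/...]-1 (1,0)[.XO/O.X/...]-1 (1,1)[.XO/.OX/...]+1* (2,0)[.XO/..X/O..]-1 (2,1)[.XO/..X/.O.]-1 (2,2)[.XO/..X/..O]-1
p2 X@[.XO/.OX/...]: (0,0)[XXO/.OX/...]-1* (1,0)[.XO/XOX/...]-1 (2,0)[.XO/.OX/X..]-1 (2,1)[.XO/.OX/.X.]-1 (2,2)[.XO/.OX/..X]-1
p3 O@[XXO/.OX/...]: (1,0)[XXO/OOX/...]+1* (2,0)[XXO/.OX/O..]+1 (2,1)[XXO/.OX/.O.]+1 (2,2)[XXO/.OX/..O]+1
p4 X@[XXO/OOX/...] terminal -1; root [.XO/..X/...] d6

value(.XO/..X/..., O) = +1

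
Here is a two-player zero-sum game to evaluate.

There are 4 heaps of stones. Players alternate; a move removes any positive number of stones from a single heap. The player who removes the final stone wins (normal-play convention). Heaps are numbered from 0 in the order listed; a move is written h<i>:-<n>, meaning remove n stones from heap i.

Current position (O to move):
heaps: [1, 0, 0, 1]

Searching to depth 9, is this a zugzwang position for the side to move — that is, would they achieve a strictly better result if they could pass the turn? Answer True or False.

zugzwang((1,0,0,1), O) = True

p1 O@[(1,0,0,1)]: h0:-1[(0,0,0,1)]-1* h3:-1[(1,0,0,0)]-1
p2 X@[(0,0,0,1)]: h3:-1[(0,0,0,0)]+1*
p3 O@[(0,0,0,0)] terminal -1; root [(1,0,0,1)] d9
pass branch (X moves first from the same position):
  | p1 X@[(1,0,0,1)]: h0:-1[(0,0,0,1)]-1* h3:-1[(1,0,0,0)]-1
  | p2 O@[(0,0,0,1)]: h3:-1[(0,0,0,0)]+1*
  | p3 X@[(0,0,0,0)] terminal -1; root [(1,0,0,1)] d9
O moving scores -1; O passing scores +1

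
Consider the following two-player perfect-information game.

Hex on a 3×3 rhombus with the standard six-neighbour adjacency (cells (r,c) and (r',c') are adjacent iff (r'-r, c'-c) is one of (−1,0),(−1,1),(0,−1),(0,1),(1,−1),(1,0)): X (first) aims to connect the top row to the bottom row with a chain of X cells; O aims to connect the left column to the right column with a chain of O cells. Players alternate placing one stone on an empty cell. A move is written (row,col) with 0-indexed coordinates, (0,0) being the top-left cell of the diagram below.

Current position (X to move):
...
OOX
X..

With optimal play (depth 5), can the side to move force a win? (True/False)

X winning at [.../OOX/X..]: True

p1 X@[.../OOX/X..]: (0,0)[X../OOX/X..]-1 (0,1)[.X./OOX/X..]-1 (0,2)[..X/OOX/X..]+1* (2,1)[.../OOX/XX.]-1 (2,2)[.../OOX/X.X]-1
p2 O@[..X/OOX/X..]: (0,0)[O.X/OOX/X..]-1* (0,1)[.OX/OOX/X..]-1 (2,1)[..X/OOX/XO.]-1 (2,2)[..X/OOX/X.O]-1
p3 X@[O.X/OOX/X..]: (0,1)[OXX/OOX/X..]+1* (2,1)[O.X/OOX/XX.]+1 (2,2)[O.X/OOX/X.X]+1
p4 O@[OXX/OOX/X..]: (2,1)[OXX/OOX/XO.]-1* (2,2)[OXX/OOX/X.O]-1
p5 X@[OXX/OOX/XO.]: (2,2)[OXX/OOX/XOX]+1*
p6 O@[OXX/OOX/XOX] terminal -1; root [.../OOX/X..] d5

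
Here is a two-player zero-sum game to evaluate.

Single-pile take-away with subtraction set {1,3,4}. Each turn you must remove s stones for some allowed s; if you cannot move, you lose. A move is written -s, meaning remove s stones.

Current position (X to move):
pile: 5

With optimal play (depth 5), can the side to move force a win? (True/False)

X winning at [5]: True

[5] X move#1: -1:-1/4, -3:+1/2*, -4:-1/1
[2] O move#2: -1:-1/1*
[1] X move#3: -1:+1/0*
[0] end (terminal -1, O#4); searched 5 to 5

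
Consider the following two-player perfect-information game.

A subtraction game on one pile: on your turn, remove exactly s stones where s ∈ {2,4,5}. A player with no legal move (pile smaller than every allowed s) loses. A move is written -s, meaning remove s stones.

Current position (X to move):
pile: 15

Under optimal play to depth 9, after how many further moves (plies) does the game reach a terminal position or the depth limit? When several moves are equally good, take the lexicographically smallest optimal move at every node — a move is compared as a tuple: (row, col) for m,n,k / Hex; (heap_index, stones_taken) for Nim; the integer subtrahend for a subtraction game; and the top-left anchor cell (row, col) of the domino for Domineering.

[15] X move#1: -2:-1/13*, -4:-1/11, -5:-1/10
[13] O move#2: -2:-1/11, -4:-1/9, -5:+1/8*
[8] X move#3: -2:-1/6*, -4:-1/4, -5:-1/3
[6] O move#4: -2:-1/4, -4:-1/2, -5:+1/1*
[1] end (terminal -1, X#5); searched 15 to 9

PV length from [15]: 4 plies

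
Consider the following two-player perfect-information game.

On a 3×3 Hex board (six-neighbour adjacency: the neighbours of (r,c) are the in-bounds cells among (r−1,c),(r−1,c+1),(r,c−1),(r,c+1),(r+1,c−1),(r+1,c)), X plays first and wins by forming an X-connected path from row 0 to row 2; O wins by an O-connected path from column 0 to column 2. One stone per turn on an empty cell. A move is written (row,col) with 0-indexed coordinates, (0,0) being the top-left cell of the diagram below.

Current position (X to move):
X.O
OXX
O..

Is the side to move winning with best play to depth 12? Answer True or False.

p1 X@[X.O/OXX/O..]: (0,1)[XXO/OXX/O..]+1* (2,1)[X.O/OXX/OX.]-1 (2,2)[X.O/OXX/O.X]-1
p2 O@[XXO/OXX/O..]: (2,1)[XXO/OXX/OO.]-1* (2,2)[XXO/OXX/O.O]-1
p3 X@[XXO/OXX/OO.]: (2,2)[XXO/OXX/OOX]+1*
p4 O@[XXO/OXX/OOX] terminal -1; root [X.O/OXX/O..] d12

X winning at [X.O/OXX/O..]: True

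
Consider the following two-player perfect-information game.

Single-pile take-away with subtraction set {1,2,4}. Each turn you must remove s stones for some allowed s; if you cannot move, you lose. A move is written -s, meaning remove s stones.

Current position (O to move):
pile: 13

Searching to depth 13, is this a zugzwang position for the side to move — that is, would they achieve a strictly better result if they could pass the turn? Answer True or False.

p1 O@[13]: -1[12]+1* -2[11]-1 -4[9]+1
p2 X@[12]: -1[11]-1* -2[10]-1 -4[8]-1
p3 O@[11]: -1[10]-1 -2[9]+1* -4[7]-1
p4 X@[9]: -1[8]-1* -2[7]-1 -4[5]-1
p5 O@[8]: -1[7]-1 -2[6]+1* -4[4]-1
p6 X@[6]: -1[5]-1* -2[4]-1 -4[2]-1
p7 O@[5]: -1[4]-1 -2[3]+1* -4[1]-1
p8 X@[3]: -1[2]-1* -2[1]-1
p9 O@[2]: -1[1]-1 -2[0]+1*
p10 X@[0] terminal -1; root [13] d13
pass branch (X moves first from the same position):
  | p1 X@[13]: -1[12]+1* -2[11]-1 -4[9]+1
  | p2 O@[12]: -1[11]-1* -2[10]-1 -4[8]-1
  | p3 X@[11]: -1[10]-1 -2[9]+1* -4[7]-1
  | p4 O@[9]: -1[8]-1* -2[7]-1 -4[5]-1
  | p5 X@[8]: -1[7]-1 -2[6]+1* -4[4]-1
  | p6 O@[6]: -1[5]-1* -2[4]-1 -4[2]-1
  | p7 X@[5]: -1[4]-1 -2[3]+1* -4[1]-1
  | p8 O@[3]: -1[2]-1* -2[1]-1
  | p9 X@[2]: -1[1]-1 -2[0]+1*
  | p10 O@[0] terminal -1; root [13] d13
O moving scores +1; O passing scores -1

zugzwang(13, O) = False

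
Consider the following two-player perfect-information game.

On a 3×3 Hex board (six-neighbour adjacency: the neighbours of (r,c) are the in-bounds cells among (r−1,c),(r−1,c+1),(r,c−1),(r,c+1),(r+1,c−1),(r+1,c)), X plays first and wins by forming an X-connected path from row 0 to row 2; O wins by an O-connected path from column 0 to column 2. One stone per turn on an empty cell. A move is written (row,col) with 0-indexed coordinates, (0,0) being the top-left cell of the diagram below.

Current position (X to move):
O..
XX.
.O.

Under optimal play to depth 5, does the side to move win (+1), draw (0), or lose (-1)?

[O../XX./.O.] X move#1: (0,1):-1/OX./XX./.O., (0,2):-1/O.X/XX./.O., (1,2):+1/O../XXX/.O.*, (2,0):+1/O../XX./XO., (2,2):+1/O../XX./.OX
[O../XXX/.O.] O move#2: (0,1):-1/OO./XXX/.O.*, (0,2):-1/O.O/XXX/.O., (2,0):-1/O../XXX/OO., (2,2):-1/O../XXX/.OO
[OO./XXX/.O.] X move#3: (0,2):+1/OOX/XXX/.O.*, (2,0):-1/OO./XXX/XO., (2,2):-1/OO./XXX/.OX
[OOX/XXX/.O.] O move#4: (2,0):-1/OOX/XXX/OO.*, (2,2):-1/OOX/XXX/.OO
[OOX/XXX/OO.] X move#5: (2,2):+1/OOX/XXX/OOX*
[OOX/XXX/OOX] end (terminal -1, O#6); searched O../XX./.O. to 5

value(O../XX./.O., X) = +1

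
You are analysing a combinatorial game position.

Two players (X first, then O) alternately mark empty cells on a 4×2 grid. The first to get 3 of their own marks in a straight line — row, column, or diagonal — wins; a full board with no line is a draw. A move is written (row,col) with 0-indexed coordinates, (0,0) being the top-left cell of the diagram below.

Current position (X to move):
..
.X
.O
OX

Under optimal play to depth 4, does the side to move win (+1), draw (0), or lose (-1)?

[../.X/.O/OX] X move#1: (0,0):+0/X./.X/.O/OX*, (0,1):+0/.X/.X/.O/OX, (1,0):+0/../XX/.O/OX, (2,0):+0/../.X/XO/OX
[X./.X/.O/OX] O move#2: (0,1):+0/XO/.X/.O/OX*, (1,0):+0/X./OX/.O/OX, (2,0):+0/X./.X/OO/OX
[XO/.X/.O/OX] X move#3: (1,0):+0/XO/XX/.O/OX*, (2,0):+0/XO/.X/XO/OX
[XO/XX/.O/OX] O move#4: (2,0):+0/XO/XX/OO/OX*
[XO/XX/OO/OX] end (terminal +0, X#5); searched ../.X/.O/OX to 4

value(../.X/.O/OX, X) = 0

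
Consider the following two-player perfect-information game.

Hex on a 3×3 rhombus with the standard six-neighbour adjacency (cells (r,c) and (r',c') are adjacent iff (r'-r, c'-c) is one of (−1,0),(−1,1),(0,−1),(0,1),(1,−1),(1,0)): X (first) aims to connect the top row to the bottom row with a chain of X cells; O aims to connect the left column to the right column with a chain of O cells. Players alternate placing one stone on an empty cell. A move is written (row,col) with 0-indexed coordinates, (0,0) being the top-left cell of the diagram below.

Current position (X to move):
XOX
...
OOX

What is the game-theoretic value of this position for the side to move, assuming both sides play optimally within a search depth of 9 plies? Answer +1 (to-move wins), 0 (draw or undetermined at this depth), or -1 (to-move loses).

value(XOX/.../OOX, X) = +1

ply 1, X at XOX/.../OOX | (1,0)=-1→XOX/X../OOX; (1,1)=-1→XOX/.X./OOX; (1,2)=+1→XOX/..X/OOX*
ply 2: XOX/..X/OOX is terminal -1 (O); from XOX/.../OOX depth 9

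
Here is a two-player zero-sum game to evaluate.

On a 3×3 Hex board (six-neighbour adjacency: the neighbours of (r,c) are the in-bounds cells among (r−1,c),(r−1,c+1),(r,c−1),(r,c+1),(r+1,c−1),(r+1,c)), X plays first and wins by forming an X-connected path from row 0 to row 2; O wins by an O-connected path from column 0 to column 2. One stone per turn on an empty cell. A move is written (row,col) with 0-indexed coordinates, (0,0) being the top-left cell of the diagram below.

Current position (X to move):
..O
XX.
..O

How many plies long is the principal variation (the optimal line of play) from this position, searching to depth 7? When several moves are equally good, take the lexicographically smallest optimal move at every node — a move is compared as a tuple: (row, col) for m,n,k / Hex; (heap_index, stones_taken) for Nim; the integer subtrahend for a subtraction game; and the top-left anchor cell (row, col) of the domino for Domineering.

ply 1, X at ..O/XX./..O | (0,0)=+1→X.O/XX./..O*; (0,1)=+1→.XO/XX./..O; (1,2)=+1→..O/XXX/..O; (2,0)=+1→..O/XX./X.O; (2,1)=+1→..O/XX./.XO
ply 2, O at X.O/XX./..O | (0,1)=-1→XOO/XX./..O*; (1,2)=-1→X.O/XXO/..O; (2,0)=-1→X.O/XX./O.O; (2,1)=-1→X.O/XX./.OO
ply 3, X at XOO/XX./..O | (1,2)=+1→XOO/XXX/..O*; (2,0)=+1→XOO/XX./X.O; (2,1)=+1→XOO/XX./.XO
ply 4, O at XOO/XXX/..O | (2,0)=-1→XOO/XXX/O.O*; (2,1)=-1→XOO/XXX/.OO
ply 5, X at XOO/XXX/O.O | (2,1)=+1→XOO/XXX/OXO*
ply 6: XOO/XXX/OXO is terminal -1 (O); from ..O/XX./..O depth 7

PV length from [..O/XX./..O]: 5 plies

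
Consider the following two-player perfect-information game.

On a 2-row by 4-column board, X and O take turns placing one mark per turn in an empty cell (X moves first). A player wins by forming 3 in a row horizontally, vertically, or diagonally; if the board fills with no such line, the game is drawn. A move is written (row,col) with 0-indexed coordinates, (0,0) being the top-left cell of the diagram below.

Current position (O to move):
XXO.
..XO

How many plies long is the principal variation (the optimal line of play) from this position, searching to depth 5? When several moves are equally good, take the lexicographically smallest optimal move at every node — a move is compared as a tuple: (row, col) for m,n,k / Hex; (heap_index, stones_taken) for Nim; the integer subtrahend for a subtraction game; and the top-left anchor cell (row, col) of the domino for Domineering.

PV length from [XXO./..XO]: 3 plies

[XXO./..XO] O move#1: (0,3):+0/XXOO/..XO*, (1,0):+0/XXO./O.XO, (1,1):+0/XXO./.OXO
[XXOO/..XO] X move#2: (1,0):+0/XXOO/X.XO*, (1,1):+0/XXOO/.XXO
[XXOO/X.XO] O move#3: (1,1):+0/XXOO/XOXO*
[XXOO/XOXO] end (terminal +0, X#4); searched XXO./..XO to 5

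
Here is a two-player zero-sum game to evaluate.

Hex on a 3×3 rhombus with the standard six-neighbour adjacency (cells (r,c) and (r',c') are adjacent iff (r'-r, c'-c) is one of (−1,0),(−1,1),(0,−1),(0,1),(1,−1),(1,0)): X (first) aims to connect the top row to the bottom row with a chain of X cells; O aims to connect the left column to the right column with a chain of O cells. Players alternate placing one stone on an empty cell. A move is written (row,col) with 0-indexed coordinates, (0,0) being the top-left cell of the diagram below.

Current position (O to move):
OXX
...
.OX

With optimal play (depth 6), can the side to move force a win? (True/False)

O winning at [OXX/.../.OX]: False

ply 1, O at OXX/.../.OX | (1,0)=-1→OXX/O../.OX*; (1,1)=-1→OXX/.O./.OX; (1,2)=-1→OXX/..O/.OX; (2,0)=-1→OXX/.../OOX
ply 2, X at OXX/O../.OX | (1,1)=+1→OXX/OX./.OX*; (1,2)=+1→OXX/O.X/.OX; (2,0)=+1→OXX/O../XOX
ply 3, O at OXX/OX./.OX | (1,2)=-1→OXX/OXO/.OX*; (2,0)=-1→OXX/OX./OOX
ply 4, X at OXX/OXO/.OX | (2,0)=+1→OXX/OXO/XOX*
ply 5: OXX/OXO/XOX is terminal -1 (O); from OXX/.../.OX depth 6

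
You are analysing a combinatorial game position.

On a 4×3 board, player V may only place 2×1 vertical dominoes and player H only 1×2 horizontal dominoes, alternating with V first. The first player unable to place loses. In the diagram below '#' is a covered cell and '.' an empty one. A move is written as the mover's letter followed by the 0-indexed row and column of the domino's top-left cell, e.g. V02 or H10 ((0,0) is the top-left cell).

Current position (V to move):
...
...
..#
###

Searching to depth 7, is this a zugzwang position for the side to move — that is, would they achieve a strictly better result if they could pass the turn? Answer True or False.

ply 1, V at .../.../..#/### | V00=-1→#../#../..#/###; V01=+1→.#./.#./..#/###*; V02=-1→..#/..#/..#/###; V10=-1→.../#../#.#/###; V11=+1→.../.#./.##/###
ply 2, H at .#./.#./..#/### | H20=-1→.#./.#./###/###*
ply 3, V at .#./.#./###/### | V00=+1→##./##./###/###*; V02=+1→.##/.##/###/###
ply 4: ##./##./###/### is terminal -1 (H); from .../.../..#/### depth 7
if V skipped the turn, H would face:
~ ply 1, H at .../.../..#/### | H00=-1→##./.../..#/###; H01=-1→.##/.../..#/###; H10=+1→.../##./..#/###*; H11=+1→.../.##/..#/###; H20=-1→.../.../###/###
~ ply 2, V at .../##./..#/### | V02=-1→..#/###/..#/###*
~ ply 3, H at ..#/###/..#/### | H00=+1→###/###/..#/###*; H20=+1→..#/###/###/###
~ ply 4: ###/###/..#/### is terminal -1 (V); from .../.../..#/### depth 7
compare (V): move=+1 vs pass=-1

zugzwang(.../.../..#/###, V) = False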